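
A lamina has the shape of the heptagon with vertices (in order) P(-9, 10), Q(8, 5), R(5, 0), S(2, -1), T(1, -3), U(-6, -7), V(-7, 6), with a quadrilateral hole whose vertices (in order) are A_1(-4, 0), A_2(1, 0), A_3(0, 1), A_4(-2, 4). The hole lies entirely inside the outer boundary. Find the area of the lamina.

133.5

Outer boundary:
Apply the shoelace (surveyor's) formula: 2A = Σ (x_i·y_{i+1} − x_{i+1}·y_i), indices taken mod 7.
Cross-terms: -125, -25, -5, -5, -25, -85, -16  ⇒  Σ = -286
Area = |Σ|/2 = 143.
Hole:
Σ = (0) + (1) + (2) + (16) = 19
Area = |Σ|/2 = 9.5.
Net area = 143 − 9.5 = 133.5.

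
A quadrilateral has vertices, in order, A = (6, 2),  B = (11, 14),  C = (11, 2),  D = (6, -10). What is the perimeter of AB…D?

50

|AB| = √((5)² + (12)²) = √169 = 13
|BC| = √((0)² + (-12)²) = √144 = 12
|CD| = √((-5)² + (-12)²) = √169 = 13
|DA| = √((0)² + (12)²) = √144 = 12
Perimeter = 13 + 12 + 13 + 12 = 50.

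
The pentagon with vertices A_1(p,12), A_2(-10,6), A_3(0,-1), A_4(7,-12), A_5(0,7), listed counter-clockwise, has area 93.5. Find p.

Write out the shoelace sum; only the two edges meeting at A_1 involve p:
2·Area = [(0·12 − p·7) + (p·6 − (-10)·12)] + 66
       = -1·p + 186 = 187
⇒ p = -1.

-1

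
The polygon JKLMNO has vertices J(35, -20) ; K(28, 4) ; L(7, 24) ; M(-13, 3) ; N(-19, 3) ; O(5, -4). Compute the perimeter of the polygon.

148

|JK| = √((-7)² + (24)²) = √625 = 25
|KL| = √((-21)² + (20)²) = √841 = 29
|LM| = √((-20)² + (-21)²) = √841 = 29
|MN| = √((-6)² + (0)²) = √36 = 6
|NO| = √((24)² + (-7)²) = √625 = 25
|OJ| = √((30)² + (-16)²) = √1156 = 34
Perimeter = 25 + 29 + 29 + 6 + 25 + 34 = 148.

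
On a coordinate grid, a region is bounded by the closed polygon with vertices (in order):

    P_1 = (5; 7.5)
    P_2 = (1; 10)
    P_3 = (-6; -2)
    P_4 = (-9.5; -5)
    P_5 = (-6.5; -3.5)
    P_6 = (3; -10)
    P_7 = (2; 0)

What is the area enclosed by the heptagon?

111.375

Apply the shoelace formula: 2A = Σ (x_i·y_{i+1} − x_{i+1}·y_i), indices taken mod 7.
Σ = (42.5) + (58) + (11) + (0.75) + (75.5) + (20) + (15) = 222.75
Area = |Σ|/2 = 111.375.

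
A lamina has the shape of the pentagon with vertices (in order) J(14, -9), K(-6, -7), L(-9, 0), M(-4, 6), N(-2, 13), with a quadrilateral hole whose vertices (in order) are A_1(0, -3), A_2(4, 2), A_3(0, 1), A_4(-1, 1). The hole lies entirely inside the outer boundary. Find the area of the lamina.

226.5

Outer boundary:
Apply Gauss's area formula: 2A = Σ (x_i·y_{i+1} − x_{i+1}·y_i), indices taken mod 5.
Σ = (-152) + (-63) + (-54) + (-40) + (-164) = -473
Area = |Σ|/2 = 236.5.
Hole:
Apply Gauss's area formula: 2A = Σ (x_i·y_{i+1} − x_{i+1}·y_i), indices taken mod 4.
Σ = (12) + (4) + (1) + (3) = 20
Area = |Σ|/2 = 10.
Net area = 236.5 − 10 = 226.5.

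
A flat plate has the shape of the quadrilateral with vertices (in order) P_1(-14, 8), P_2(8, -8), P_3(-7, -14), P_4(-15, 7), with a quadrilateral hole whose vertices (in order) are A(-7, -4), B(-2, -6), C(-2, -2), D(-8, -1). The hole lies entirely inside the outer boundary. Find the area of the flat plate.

Outer boundary:
Apply the shoelace formula: 2A = Σ (x_i·y_{i+1} − x_{i+1}·y_i), indices taken mod 4.
Cross-terms: 48, -168, -259, -22  ⇒  Σ = -401
Area = |Σ|/2 = 200.5.
Hole:
Apply the shoelace formula: 2A = Σ (x_i·y_{i+1} − x_{i+1}·y_i), indices taken mod 4.
Σ = (34) + (-8) + (-14) + (25) = 37
Area = |Σ|/2 = 18.5.
Net area = 200.5 − 18.5 = 182.

182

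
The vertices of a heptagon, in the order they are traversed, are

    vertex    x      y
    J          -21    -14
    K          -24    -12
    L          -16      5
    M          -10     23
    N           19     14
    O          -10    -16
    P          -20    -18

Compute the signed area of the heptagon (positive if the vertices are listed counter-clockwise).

-846.5

Apply the shoelace (surveyor's) formula: 2A = Σ (x_i·y_{i+1} − x_{i+1}·y_i), indices taken mod 7.
Cross-terms: -84, -312, -318, -577, -164, -140, -98  ⇒  Σ = -1693
Signed area = Σ/2 = -846.5 (negative ⇒ clockwise traversal).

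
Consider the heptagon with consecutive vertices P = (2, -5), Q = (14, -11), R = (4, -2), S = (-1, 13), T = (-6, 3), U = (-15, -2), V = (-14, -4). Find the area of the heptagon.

Σ = (48) + (16) + (50) + (75) + (57) + (32) + (78) = 356
Area = |Σ|/2 = 178.

178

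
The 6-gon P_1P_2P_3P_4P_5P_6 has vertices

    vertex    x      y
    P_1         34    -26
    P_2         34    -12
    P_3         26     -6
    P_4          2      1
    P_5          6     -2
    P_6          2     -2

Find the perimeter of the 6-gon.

|P_1P_2| = √((0)² + (14)²) = √196 = 14
|P_2P_3| = √((-8)² + (6)²) = √100 = 10
|P_3P_4| = √((-24)² + (7)²) = √625 = 25
|P_4P_5| = √((4)² + (-3)²) = √25 = 5
|P_5P_6| = √((-4)² + (0)²) = √16 = 4
|P_6P_1| = √((32)² + (-24)²) = √1600 = 40
Perimeter = 14 + 10 + 25 + 5 + 4 + 40 = 98.

98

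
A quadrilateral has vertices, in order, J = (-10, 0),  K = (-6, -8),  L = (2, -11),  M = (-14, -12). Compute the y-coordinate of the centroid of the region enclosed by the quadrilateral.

-139/17

Apply the shoelace formula. First the cross-terms c_i = x_i·y_{i+1} − x_{i+1}·y_i:
  80, 82, -178, -120  ⇒  2A = -136, A = -68.
Then Σ (y_i + y_{i+1})·c_i = 3336, so ȳ = 3336 / (6·(-68)) = -139/17.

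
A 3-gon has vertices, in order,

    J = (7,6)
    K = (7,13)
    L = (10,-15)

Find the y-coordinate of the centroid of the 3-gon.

Apply the shoelace (surveyor's) formula. First the cross-terms c_i = x_i·y_{i+1} − x_{i+1}·y_i:
  49, -235, 165  ⇒  2A = -21, A = -10.5.
Then Σ (y_i + y_{i+1})·c_i = -84, so ȳ = -84 / (6·(-10.5)) = 4/3.

4/3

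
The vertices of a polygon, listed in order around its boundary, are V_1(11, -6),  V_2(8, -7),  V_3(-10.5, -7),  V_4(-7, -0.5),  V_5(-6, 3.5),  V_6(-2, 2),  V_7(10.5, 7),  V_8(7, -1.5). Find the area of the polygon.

180

Apply Gauss's area formula: 2A = Σ (x_i·y_{i+1} − x_{i+1}·y_i), indices taken mod 8.
Σ = (-29) + (-129.5) + (-43.75) + (-27.5) + (-5) + (-35) + (-64.75) + (-25.5) = -360
Area = |Σ|/2 = 180.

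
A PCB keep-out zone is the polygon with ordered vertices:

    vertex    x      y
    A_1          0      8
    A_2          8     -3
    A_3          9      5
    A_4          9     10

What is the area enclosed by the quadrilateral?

60

A_1→A_2: (0)(-3) − (8)(8) = -64
A_2→A_3: (8)(5) − (9)(-3) = 67
A_3→A_4: (9)(10) − (9)(5) = 45
A_4→A_1: (9)(8) − (0)(10) = 72
Σ = 120
Area = |Σ|/2 = 60.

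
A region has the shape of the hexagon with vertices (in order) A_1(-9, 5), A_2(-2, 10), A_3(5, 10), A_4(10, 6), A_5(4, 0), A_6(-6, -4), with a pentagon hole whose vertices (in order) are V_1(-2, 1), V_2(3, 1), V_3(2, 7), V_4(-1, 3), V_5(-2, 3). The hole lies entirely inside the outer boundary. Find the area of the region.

146

Outer boundary:
Σ = (-80) + (-70) + (-70) + (-24) + (-16) + (-66) = -326
Area = |Σ|/2 = 163.
Hole:
Σ = (-5) + (19) + (13) + (3) + (4) = 34
Area = |Σ|/2 = 17.
Net area = 163 − 17 = 146.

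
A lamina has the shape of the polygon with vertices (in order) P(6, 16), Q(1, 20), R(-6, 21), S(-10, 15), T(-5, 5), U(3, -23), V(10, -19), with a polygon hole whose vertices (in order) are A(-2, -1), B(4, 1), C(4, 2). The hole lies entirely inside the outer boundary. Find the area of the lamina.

Outer boundary:
Apply Gauss's area formula: 2A = Σ (x_i·y_{i+1} − x_{i+1}·y_i), indices taken mod 7.
Cross-terms: 104, 141, 120, 25, 100, 173, 274  ⇒  Σ = 937
Area = |Σ|/2 = 468.5.
Hole:
Apply Gauss's area formula: 2A = Σ (x_i·y_{i+1} − x_{i+1}·y_i), indices taken mod 3.
A→B: (-2)(1) − (4)(-1) = 2
B→C: (4)(2) − (4)(1) = 4
C→A: (4)(-1) − (-2)(2) = 0
Σ = 6
Area = |Σ|/2 = 3.
Net area = 468.5 − 3 = 465.5.

465.5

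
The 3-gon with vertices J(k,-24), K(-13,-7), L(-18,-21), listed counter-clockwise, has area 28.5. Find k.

Write out the shoelace sum; only the two edges meeting at J involve k:
2·Area = [((-18)·(-24) − k·(-21)) + (k·(-7) − (-13)·(-24))] + 147
       = 14·k + 267 = 57
⇒ k = -15.

-15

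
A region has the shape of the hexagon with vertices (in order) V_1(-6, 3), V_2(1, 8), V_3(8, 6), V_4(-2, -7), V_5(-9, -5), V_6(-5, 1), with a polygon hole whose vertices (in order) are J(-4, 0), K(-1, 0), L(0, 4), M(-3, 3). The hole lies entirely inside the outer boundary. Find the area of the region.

114.5

Outer boundary:
Σ = (-51) + (-58) + (-44) + (-53) + (-34) + (-9) = -249
Area = |Σ|/2 = 124.5.
Hole:
Apply Gauss's area formula: 2A = Σ (x_i·y_{i+1} − x_{i+1}·y_i), indices taken mod 4.
J→K: (-4)(0) − (-1)(0) = 0
K→L: (-1)(4) − (0)(0) = -4
L→M: (0)(3) − (-3)(4) = 12
M→J: (-3)(0) − (-4)(3) = 12
Σ = 20
Area = |Σ|/2 = 10.
Net area = 124.5 − 10 = 114.5.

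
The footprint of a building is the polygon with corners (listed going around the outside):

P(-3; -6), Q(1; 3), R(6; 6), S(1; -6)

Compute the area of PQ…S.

Σ = (-3) + (-12) + (-42) + (-24) = -81
Area = |Σ|/2 = 40.5.

40.5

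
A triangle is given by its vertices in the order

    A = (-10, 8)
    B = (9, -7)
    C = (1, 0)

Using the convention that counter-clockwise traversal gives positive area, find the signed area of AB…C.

6.5

Σ = (-2) + (7) + (8) = 13
Signed area = Σ/2 = 6.5 (positive ⇒ counter-clockwise traversal).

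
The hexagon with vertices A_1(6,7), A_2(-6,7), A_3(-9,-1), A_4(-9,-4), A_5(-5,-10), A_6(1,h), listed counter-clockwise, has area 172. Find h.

-7

Write out the shoelace sum; only the two edges meeting at A_6 involve h:
2·Area = [((-5)·h − 1·(-10)) + (1·7 − 6·h)] + 250
       = -11·h + 267 = 344
⇒ h = -7.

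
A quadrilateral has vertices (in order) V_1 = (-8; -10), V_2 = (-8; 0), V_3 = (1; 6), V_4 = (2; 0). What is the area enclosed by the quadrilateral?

Apply the shoelace (surveyor's) formula: 2A = Σ (x_i·y_{i+1} − x_{i+1}·y_i), indices taken mod 4.
Σ = (-80) + (-48) + (-12) + (-20) = -160
Area = |Σ|/2 = 80.

80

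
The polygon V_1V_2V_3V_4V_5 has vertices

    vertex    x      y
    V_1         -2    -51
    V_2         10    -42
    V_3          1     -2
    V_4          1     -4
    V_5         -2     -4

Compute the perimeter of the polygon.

|V_1V_2| = √((12)² + (9)²) = √225 = 15
|V_2V_3| = √((-9)² + (40)²) = √1681 = 41
|V_3V_4| = √((0)² + (-2)²) = √4 = 2
|V_4V_5| = √((-3)² + (0)²) = √9 = 3
|V_5V_1| = √((0)² + (-47)²) = √2209 = 47
Perimeter = 15 + 41 + 2 + 3 + 47 = 108.

108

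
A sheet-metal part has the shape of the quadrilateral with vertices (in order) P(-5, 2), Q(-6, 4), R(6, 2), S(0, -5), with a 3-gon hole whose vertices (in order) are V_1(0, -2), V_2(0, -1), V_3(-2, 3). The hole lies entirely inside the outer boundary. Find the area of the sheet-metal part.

Outer boundary:
Cross-terms: -8, -36, -30, -25  ⇒  Σ = -99
Area = |Σ|/2 = 49.5.
Hole:
Σ = (0) + (-2) + (4) = 2
Area = |Σ|/2 = 1.
Net area = 49.5 − 1 = 48.5.

48.5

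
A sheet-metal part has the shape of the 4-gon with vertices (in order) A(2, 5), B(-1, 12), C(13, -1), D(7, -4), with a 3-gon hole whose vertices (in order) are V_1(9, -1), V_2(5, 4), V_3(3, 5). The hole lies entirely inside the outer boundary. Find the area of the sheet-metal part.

61

Outer boundary:
Apply the shoelace formula: 2A = Σ (x_i·y_{i+1} − x_{i+1}·y_i), indices taken mod 4.
Σ = (29) + (-155) + (-45) + (43) = -128
Area = |Σ|/2 = 64.
Hole:
Σ = (41) + (13) + (-48) = 6
Area = |Σ|/2 = 3.
Net area = 64 − 3 = 61.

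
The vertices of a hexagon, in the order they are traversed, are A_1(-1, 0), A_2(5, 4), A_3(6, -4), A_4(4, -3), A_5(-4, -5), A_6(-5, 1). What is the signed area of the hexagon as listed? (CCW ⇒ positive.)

-55

Apply the surveyor's formula: 2A = Σ (x_i·y_{i+1} − x_{i+1}·y_i), indices taken mod 6.
Σ = (-4) + (-44) + (-2) + (-32) + (-29) + (1) = -110
Signed area = Σ/2 = -55 (negative ⇒ clockwise traversal).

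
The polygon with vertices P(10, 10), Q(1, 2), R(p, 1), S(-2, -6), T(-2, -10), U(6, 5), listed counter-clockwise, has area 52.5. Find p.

Write out the shoelace sum; only the two edges meeting at R involve p:
2·Area = [(1·1 − p·2) + (p·(-6) − (-2)·1)] + 78
       = -8·p + 81 = 105
⇒ p = -3.

-3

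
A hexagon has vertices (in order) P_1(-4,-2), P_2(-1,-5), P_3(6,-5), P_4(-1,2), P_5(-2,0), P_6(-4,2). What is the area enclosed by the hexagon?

Apply the shoelace formula: 2A = Σ (x_i·y_{i+1} − x_{i+1}·y_i), indices taken mod 6.
Σ = (18) + (35) + (7) + (4) + (-4) + (16) = 76
Area = |Σ|/2 = 38.

38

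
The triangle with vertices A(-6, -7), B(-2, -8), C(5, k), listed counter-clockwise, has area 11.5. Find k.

-4

Write out the shoelace sum; only the two edges meeting at C involve k:
2·Area = [((-2)·k − 5·(-8)) + (5·(-7) − (-6)·k)] + 34
       = 4·k + 39 = 23
⇒ k = -4.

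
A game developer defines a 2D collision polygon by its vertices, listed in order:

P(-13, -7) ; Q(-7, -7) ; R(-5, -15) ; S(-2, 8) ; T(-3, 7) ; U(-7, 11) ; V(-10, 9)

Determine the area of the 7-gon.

Apply the shoelace (surveyor's) formula: 2A = Σ (x_i·y_{i+1} − x_{i+1}·y_i), indices taken mod 7.
P→Q: (-13)(-7) − (-7)(-7) = 42
Q→R: (-7)(-15) − (-5)(-7) = 70
R→S: (-5)(8) − (-2)(-15) = -70
S→T: (-2)(7) − (-3)(8) = 10
T→U: (-3)(11) − (-7)(7) = 16
U→V: (-7)(9) − (-10)(11) = 47
V→P: (-10)(-7) − (-13)(9) = 187
Σ = 302
Area = |Σ|/2 = 151.

151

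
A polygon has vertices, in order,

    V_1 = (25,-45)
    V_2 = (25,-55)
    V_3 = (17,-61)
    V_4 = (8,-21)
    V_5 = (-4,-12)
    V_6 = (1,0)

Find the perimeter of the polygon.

140

|V_1V_2| = √((0)² + (-10)²) = √100 = 10
|V_2V_3| = √((-8)² + (-6)²) = √100 = 10
|V_3V_4| = √((-9)² + (40)²) = √1681 = 41
|V_4V_5| = √((-12)² + (9)²) = √225 = 15
|V_5V_6| = √((5)² + (12)²) = √169 = 13
|V_6V_1| = √((24)² + (-45)²) = √2601 = 51
Perimeter = 10 + 10 + 41 + 15 + 13 + 51 = 140.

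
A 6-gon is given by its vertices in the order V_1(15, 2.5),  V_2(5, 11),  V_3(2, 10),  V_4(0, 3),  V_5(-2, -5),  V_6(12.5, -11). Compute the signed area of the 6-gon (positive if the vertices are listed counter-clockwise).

236.625

V_1→V_2: (15)(11) − (5)(2.5) = 152.5
V_2→V_3: (5)(10) − (2)(11) = 28
V_3→V_4: (2)(3) − (0)(10) = 6
V_4→V_5: (0)(-5) − (-2)(3) = 6
V_5→V_6: (-2)(-11) − (12.5)(-5) = 84.5
V_6→V_1: (12.5)(2.5) − (15)(-11) = 196.25
Σ = 473.25
Signed area = Σ/2 = 236.625 (positive ⇒ counter-clockwise traversal).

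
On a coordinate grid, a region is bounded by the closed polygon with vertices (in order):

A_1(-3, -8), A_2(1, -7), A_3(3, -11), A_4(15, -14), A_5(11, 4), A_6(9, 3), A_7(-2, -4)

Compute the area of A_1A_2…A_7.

173.5

Apply the surveyor's formula: 2A = Σ (x_i·y_{i+1} − x_{i+1}·y_i), indices taken mod 7.
Σ = (29) + (10) + (123) + (214) + (-3) + (-30) + (4) = 347
Area = |Σ|/2 = 173.5.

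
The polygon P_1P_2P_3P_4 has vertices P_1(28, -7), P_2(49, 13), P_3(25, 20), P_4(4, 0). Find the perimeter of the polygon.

|P_1P_2| = √((21)² + (20)²) = √841 = 29
|P_2P_3| = √((-24)² + (7)²) = √625 = 25
|P_3P_4| = √((-21)² + (-20)²) = √841 = 29
|P_4P_1| = √((24)² + (-7)²) = √625 = 25
Perimeter = 29 + 25 + 29 + 25 = 108.

108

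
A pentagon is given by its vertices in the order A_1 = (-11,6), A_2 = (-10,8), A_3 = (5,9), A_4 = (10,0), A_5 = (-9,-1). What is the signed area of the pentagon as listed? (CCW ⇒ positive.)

Apply Gauss's area formula: 2A = Σ (x_i·y_{i+1} − x_{i+1}·y_i), indices taken mod 5.
Cross-terms: -28, -130, -90, -10, -65  ⇒  Σ = -323
Signed area = Σ/2 = -161.5 (negative ⇒ clockwise traversal).

-161.5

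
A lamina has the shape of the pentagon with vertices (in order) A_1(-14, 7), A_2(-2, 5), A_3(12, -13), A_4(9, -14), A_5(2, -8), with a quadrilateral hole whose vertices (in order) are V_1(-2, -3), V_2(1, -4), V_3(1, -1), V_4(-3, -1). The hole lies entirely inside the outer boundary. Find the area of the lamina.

Outer boundary:
Apply Gauss's area formula: 2A = Σ (x_i·y_{i+1} − x_{i+1}·y_i), indices taken mod 5.
Σ = (-56) + (-34) + (-51) + (-44) + (-98) = -283
Area = |Σ|/2 = 141.5.
Hole:
Apply the shoelace (surveyor's) formula: 2A = Σ (x_i·y_{i+1} − x_{i+1}·y_i), indices taken mod 4.
Cross-terms: 11, 3, -4, 7  ⇒  Σ = 17
Area = |Σ|/2 = 8.5.
Net area = 141.5 − 8.5 = 133.

133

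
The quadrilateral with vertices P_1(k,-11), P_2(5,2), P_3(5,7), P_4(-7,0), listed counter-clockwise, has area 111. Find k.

8

The doubled signed area Σ (x_i y_{i+1} − x_{i+1} y_i) is linear in k.
With k=0 it equals 206; the coefficient of k is 2 (from the two edges through P_1).
So 2·k + 206 = 2·111 = 222 ⇒ k = 8.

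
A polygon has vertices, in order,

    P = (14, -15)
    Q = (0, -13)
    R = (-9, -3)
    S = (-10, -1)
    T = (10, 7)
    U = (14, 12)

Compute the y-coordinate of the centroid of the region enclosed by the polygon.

-687/184

Apply Gauss's area formula. First the cross-terms c_i = x_i·y_{i+1} − x_{i+1}·y_i:
  -182, -117, -21, -60, 22, -378  ⇒  2A = -736, A = -368.
Then Σ (y_i + y_{i+1})·c_i = 8244, so ȳ = 8244 / (6·(-368)) = -687/184.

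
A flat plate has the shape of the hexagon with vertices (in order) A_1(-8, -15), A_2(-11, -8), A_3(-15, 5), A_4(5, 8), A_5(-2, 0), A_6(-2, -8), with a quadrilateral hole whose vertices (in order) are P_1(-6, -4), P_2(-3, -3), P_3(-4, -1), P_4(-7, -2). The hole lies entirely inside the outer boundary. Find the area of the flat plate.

Outer boundary:
Apply Gauss's area formula: 2A = Σ (x_i·y_{i+1} − x_{i+1}·y_i), indices taken mod 6.
Σ = (-101) + (-175) + (-145) + (16) + (16) + (-34) = -423
Area = |Σ|/2 = 211.5.
Hole:
Cross-terms: 6, -9, 1, 16  ⇒  Σ = 14
Area = |Σ|/2 = 7.
Net area = 211.5 − 7 = 204.5.

204.5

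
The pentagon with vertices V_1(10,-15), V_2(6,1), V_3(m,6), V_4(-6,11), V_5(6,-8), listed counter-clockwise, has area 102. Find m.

6

Write out the shoelace sum; only the two edges meeting at V_3 involve m:
2·Area = [(6·6 − m·1) + (m·11 − (-6)·6)] + 72
       = 10·m + 144 = 204
⇒ m = 6.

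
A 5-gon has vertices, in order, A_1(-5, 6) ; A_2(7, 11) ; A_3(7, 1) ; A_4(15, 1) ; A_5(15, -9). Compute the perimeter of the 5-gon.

66

|A_1A_2| = √((12)² + (5)²) = √169 = 13
|A_2A_3| = √((0)² + (-10)²) = √100 = 10
|A_3A_4| = √((8)² + (0)²) = √64 = 8
|A_4A_5| = √((0)² + (-10)²) = √100 = 10
|A_5A_1| = √((-20)² + (15)²) = √625 = 25
Perimeter = 13 + 10 + 8 + 10 + 25 = 66.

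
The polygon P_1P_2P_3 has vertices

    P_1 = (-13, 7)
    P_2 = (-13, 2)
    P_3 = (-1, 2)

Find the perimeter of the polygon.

|P_1P_2| = √((0)² + (-5)²) = √25 = 5
|P_2P_3| = √((12)² + (0)²) = √144 = 12
|P_3P_1| = √((-12)² + (5)²) = √169 = 13
Perimeter = 5 + 12 + 13 = 30.

30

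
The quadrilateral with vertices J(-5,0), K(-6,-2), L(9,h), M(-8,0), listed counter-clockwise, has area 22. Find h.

The doubled signed area Σ (x_i y_{i+1} − x_{i+1} y_i) is linear in h.
With h=0 it equals 28; the coefficient of h is 2 (from the two edges through L).
So 2·h + 28 = 2·22 = 44 ⇒ h = 8.

8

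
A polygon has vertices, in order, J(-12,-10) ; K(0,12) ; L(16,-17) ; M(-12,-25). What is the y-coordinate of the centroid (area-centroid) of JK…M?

-9.625

Apply the shoelace (surveyor's) formula. First the cross-terms c_i = x_i·y_{i+1} − x_{i+1}·y_i:
  -144, -192, -604, -180  ⇒  2A = -1120, A = -560.
Then Σ (y_i + y_{i+1})·c_i = 32340, so ȳ = 32340 / (6·(-560)) = -9.625.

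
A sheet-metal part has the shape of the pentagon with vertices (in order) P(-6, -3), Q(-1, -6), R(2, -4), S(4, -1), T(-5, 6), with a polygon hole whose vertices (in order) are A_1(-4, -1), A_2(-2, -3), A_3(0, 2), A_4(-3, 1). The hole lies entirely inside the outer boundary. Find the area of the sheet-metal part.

57

Outer boundary:
Apply the surveyor's formula: 2A = Σ (x_i·y_{i+1} − x_{i+1}·y_i), indices taken mod 5.
Σ = (33) + (16) + (14) + (19) + (51) = 133
Area = |Σ|/2 = 66.5.
Hole:
Cross-terms: 10, -4, 6, 7  ⇒  Σ = 19
Area = |Σ|/2 = 9.5.
Net area = 66.5 − 9.5 = 57.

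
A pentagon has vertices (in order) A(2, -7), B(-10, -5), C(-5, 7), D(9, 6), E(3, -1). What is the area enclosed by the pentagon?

Apply the shoelace (surveyor's) formula: 2A = Σ (x_i·y_{i+1} − x_{i+1}·y_i), indices taken mod 5.
Σ = (-80) + (-95) + (-93) + (-27) + (-19) = -314
Area = |Σ|/2 = 157.

157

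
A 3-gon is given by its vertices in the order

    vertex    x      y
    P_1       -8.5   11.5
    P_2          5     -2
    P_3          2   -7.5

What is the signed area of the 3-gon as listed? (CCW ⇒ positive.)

Σ = (-40.5) + (-33.5) + (-40.75) = -114.75
Signed area = Σ/2 = -57.375 (negative ⇒ clockwise traversal).

-57.375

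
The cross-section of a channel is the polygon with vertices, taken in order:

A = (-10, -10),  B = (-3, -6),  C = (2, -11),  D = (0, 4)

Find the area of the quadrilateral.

61.5

Cross-terms: 30, 45, 8, 40  ⇒  Σ = 123
Area = |Σ|/2 = 61.5.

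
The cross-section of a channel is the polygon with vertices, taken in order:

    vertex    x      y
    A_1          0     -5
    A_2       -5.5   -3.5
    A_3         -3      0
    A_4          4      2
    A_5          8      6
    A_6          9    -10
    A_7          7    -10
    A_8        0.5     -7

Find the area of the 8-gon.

Apply the surveyor's formula: 2A = Σ (x_i·y_{i+1} − x_{i+1}·y_i), indices taken mod 8.
A_1→A_2: (0)(-3.5) − (-5.5)(-5) = -27.5
A_2→A_3: (-5.5)(0) − (-3)(-3.5) = -10.5
A_3→A_4: (-3)(2) − (4)(0) = -6
A_4→A_5: (4)(6) − (8)(2) = 8
A_5→A_6: (8)(-10) − (9)(6) = -134
A_6→A_7: (9)(-10) − (7)(-10) = -20
A_7→A_8: (7)(-7) − (0.5)(-10) = -44
A_8→A_1: (0.5)(-5) − (0)(-7) = -2.5
Σ = -236.5
Area = |Σ|/2 = 118.25.

118.25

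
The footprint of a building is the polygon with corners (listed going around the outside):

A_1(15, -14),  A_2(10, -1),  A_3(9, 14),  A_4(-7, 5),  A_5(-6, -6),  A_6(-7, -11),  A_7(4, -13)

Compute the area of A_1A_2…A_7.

393.5

Apply Gauss's area formula: 2A = Σ (x_i·y_{i+1} − x_{i+1}·y_i), indices taken mod 7.
Cross-terms: 125, 149, 143, 72, 24, 135, 139  ⇒  Σ = 787
Area = |Σ|/2 = 393.5.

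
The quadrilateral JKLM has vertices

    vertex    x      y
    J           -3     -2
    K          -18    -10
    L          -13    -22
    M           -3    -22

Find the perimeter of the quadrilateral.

60

|JK| = √((-15)² + (-8)²) = √289 = 17
|KL| = √((5)² + (-12)²) = √169 = 13
|LM| = √((10)² + (0)²) = √100 = 10
|MJ| = √((0)² + (20)²) = √400 = 20
Perimeter = 17 + 13 + 10 + 20 = 60.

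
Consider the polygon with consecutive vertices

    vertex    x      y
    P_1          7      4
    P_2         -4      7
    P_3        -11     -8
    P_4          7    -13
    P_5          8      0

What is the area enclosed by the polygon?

254.5

Apply the shoelace formula: 2A = Σ (x_i·y_{i+1} − x_{i+1}·y_i), indices taken mod 5.
P_1→P_2: (7)(7) − (-4)(4) = 65
P_2→P_3: (-4)(-8) − (-11)(7) = 109
P_3→P_4: (-11)(-13) − (7)(-8) = 199
P_4→P_5: (7)(0) − (8)(-13) = 104
P_5→P_1: (8)(4) − (7)(0) = 32
Σ = 509
Area = |Σ|/2 = 254.5.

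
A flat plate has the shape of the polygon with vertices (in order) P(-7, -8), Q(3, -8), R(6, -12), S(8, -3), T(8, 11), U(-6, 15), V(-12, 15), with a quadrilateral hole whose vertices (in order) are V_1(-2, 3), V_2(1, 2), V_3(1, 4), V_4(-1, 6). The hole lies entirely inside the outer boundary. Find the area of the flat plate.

372.5

Outer boundary:
Apply the shoelace formula: 2A = Σ (x_i·y_{i+1} − x_{i+1}·y_i), indices taken mod 7.
P→Q: (-7)(-8) − (3)(-8) = 80
Q→R: (3)(-12) − (6)(-8) = 12
R→S: (6)(-3) − (8)(-12) = 78
S→T: (8)(11) − (8)(-3) = 112
T→U: (8)(15) − (-6)(11) = 186
U→V: (-6)(15) − (-12)(15) = 90
V→P: (-12)(-8) − (-7)(15) = 201
Σ = 759
Area = |Σ|/2 = 379.5.
Hole:
Σ = (-7) + (2) + (10) + (9) = 14
Area = |Σ|/2 = 7.
Net area = 379.5 − 7 = 372.5.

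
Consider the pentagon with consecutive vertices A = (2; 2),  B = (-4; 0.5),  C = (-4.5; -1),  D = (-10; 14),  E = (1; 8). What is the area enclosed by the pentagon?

82.875

Apply the shoelace (surveyor's) formula: 2A = Σ (x_i·y_{i+1} − x_{i+1}·y_i), indices taken mod 5.
Σ = (9) + (6.25) + (-73) + (-94) + (-14) = -165.75
Area = |Σ|/2 = 82.875.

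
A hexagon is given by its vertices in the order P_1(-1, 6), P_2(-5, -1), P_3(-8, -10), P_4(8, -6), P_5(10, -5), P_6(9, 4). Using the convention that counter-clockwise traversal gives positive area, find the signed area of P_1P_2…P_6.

Σ = (31) + (42) + (128) + (20) + (85) + (58) = 364
Signed area = Σ/2 = 182 (positive ⇒ counter-clockwise traversal).

182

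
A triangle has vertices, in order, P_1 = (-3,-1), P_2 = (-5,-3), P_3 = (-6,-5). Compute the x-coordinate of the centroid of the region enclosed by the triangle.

Apply the surveyor's formula. First the cross-terms c_i = x_i·y_{i+1} − x_{i+1}·y_i:
  4, 7, -9  ⇒  2A = 2, A = 1.
Then Σ (x_i + x_{i+1})·c_i = -28, so x̄ = -28 / (6·1) = -14/3.

-14/3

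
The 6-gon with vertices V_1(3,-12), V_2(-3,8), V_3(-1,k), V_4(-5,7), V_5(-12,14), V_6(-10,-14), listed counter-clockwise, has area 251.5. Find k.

Write out the shoelace sum; only the two edges meeting at V_3 involve k:
2·Area = [((-3)·k − (-1)·8) + ((-1)·7 − (-5)·k)] + 472
       = 2·k + 473 = 503
⇒ k = 15.

15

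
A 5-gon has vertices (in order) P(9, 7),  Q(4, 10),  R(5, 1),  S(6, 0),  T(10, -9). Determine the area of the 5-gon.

Cross-terms: 62, -46, -6, -54, 151  ⇒  Σ = 107
Area = |Σ|/2 = 53.5.

53.5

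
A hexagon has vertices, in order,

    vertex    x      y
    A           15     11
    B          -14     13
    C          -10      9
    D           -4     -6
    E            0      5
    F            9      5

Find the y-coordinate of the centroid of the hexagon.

1451/204

Apply the shoelace (surveyor's) formula. First the cross-terms c_i = x_i·y_{i+1} − x_{i+1}·y_i:
  349, 4, 96, -20, -45, 24  ⇒  2A = 408, A = 204.
Then Σ (y_i + y_{i+1})·c_i = 8706, so ȳ = 8706 / (6·204) = 1451/204.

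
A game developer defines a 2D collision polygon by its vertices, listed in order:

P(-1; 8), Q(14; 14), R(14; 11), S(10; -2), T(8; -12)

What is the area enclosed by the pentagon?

Apply the shoelace (surveyor's) formula: 2A = Σ (x_i·y_{i+1} − x_{i+1}·y_i), indices taken mod 5.
Σ = (-126) + (-42) + (-138) + (-104) + (52) = -358
Area = |Σ|/2 = 179.

179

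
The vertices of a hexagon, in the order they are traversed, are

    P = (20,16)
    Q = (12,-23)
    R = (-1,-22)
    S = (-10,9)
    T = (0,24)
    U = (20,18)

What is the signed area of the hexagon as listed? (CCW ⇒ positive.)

-964

Apply the shoelace formula: 2A = Σ (x_i·y_{i+1} − x_{i+1}·y_i), indices taken mod 6.
P→Q: (20)(-23) − (12)(16) = -652
Q→R: (12)(-22) − (-1)(-23) = -287
R→S: (-1)(9) − (-10)(-22) = -229
S→T: (-10)(24) − (0)(9) = -240
T→U: (0)(18) − (20)(24) = -480
U→P: (20)(16) − (20)(18) = -40
Σ = -1928
Signed area = Σ/2 = -964 (negative ⇒ clockwise traversal).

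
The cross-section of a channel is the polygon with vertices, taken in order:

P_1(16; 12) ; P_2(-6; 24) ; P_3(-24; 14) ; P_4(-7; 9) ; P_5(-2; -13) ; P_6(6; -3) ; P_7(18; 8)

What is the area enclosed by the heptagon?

606.5

P_1→P_2: (16)(24) − (-6)(12) = 456
P_2→P_3: (-6)(14) − (-24)(24) = 492
P_3→P_4: (-24)(9) − (-7)(14) = -118
P_4→P_5: (-7)(-13) − (-2)(9) = 109
P_5→P_6: (-2)(-3) − (6)(-13) = 84
P_6→P_7: (6)(8) − (18)(-3) = 102
P_7→P_1: (18)(12) − (16)(8) = 88
Σ = 1213
Area = |Σ|/2 = 606.5.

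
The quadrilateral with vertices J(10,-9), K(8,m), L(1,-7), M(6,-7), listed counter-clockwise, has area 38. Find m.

1

The doubled signed area Σ (x_i y_{i+1} − x_{i+1} y_i) is linear in m.
With m=0 it equals 67; the coefficient of m is 9 (from the two edges through K).
So 9·m + 67 = 2·38 = 76 ⇒ m = 1.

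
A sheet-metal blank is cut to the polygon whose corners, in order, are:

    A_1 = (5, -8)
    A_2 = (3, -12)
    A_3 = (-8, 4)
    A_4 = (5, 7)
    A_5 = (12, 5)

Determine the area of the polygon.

Cross-terms: -36, -84, -76, -59, -121  ⇒  Σ = -376
Area = |Σ|/2 = 188.

188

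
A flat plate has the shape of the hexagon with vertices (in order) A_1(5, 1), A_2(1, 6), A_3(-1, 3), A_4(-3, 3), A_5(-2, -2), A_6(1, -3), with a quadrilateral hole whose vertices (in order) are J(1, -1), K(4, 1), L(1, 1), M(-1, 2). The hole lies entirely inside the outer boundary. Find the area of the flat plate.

Outer boundary:
Apply the shoelace (surveyor's) formula: 2A = Σ (x_i·y_{i+1} − x_{i+1}·y_i), indices taken mod 6.
A_1→A_2: (5)(6) − (1)(1) = 29
A_2→A_3: (1)(3) − (-1)(6) = 9
A_3→A_4: (-1)(3) − (-3)(3) = 6
A_4→A_5: (-3)(-2) − (-2)(3) = 12
A_5→A_6: (-2)(-3) − (1)(-2) = 8
A_6→A_1: (1)(1) − (5)(-3) = 16
Σ = 80
Area = |Σ|/2 = 40.
Hole:
Cross-terms: 5, 3, 3, -1  ⇒  Σ = 10
Area = |Σ|/2 = 5.
Net area = 40 − 5 = 35.

35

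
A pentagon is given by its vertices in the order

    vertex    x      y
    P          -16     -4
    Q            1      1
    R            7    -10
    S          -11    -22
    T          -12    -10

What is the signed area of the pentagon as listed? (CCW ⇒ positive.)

-279.5

Apply Gauss's area formula: 2A = Σ (x_i·y_{i+1} − x_{i+1}·y_i), indices taken mod 5.
Σ = (-12) + (-17) + (-264) + (-154) + (-112) = -559
Signed area = Σ/2 = -279.5 (negative ⇒ clockwise traversal).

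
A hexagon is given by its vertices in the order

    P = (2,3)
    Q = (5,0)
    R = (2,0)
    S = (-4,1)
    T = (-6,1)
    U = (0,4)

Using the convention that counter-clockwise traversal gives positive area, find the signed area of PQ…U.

-21.5

Σ = (-15) + (0) + (2) + (2) + (-24) + (-8) = -43
Signed area = Σ/2 = -21.5 (negative ⇒ clockwise traversal).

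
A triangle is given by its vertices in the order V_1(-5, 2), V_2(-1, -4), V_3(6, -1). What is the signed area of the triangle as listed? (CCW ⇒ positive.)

27

Apply Gauss's area formula: 2A = Σ (x_i·y_{i+1} − x_{i+1}·y_i), indices taken mod 3.
V_1→V_2: (-5)(-4) − (-1)(2) = 22
V_2→V_3: (-1)(-1) − (6)(-4) = 25
V_3→V_1: (6)(2) − (-5)(-1) = 7
Σ = 54
Signed area = Σ/2 = 27 (positive ⇒ counter-clockwise traversal).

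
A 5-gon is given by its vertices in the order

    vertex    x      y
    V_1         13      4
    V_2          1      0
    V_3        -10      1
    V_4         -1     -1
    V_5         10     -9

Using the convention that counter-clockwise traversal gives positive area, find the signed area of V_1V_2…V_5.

92

Apply Gauss's area formula: 2A = Σ (x_i·y_{i+1} − x_{i+1}·y_i), indices taken mod 5.
Σ = (-4) + (1) + (11) + (19) + (157) = 184
Signed area = Σ/2 = 92 (positive ⇒ counter-clockwise traversal).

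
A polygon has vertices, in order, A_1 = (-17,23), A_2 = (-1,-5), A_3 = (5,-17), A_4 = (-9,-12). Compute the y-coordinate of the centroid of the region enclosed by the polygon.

Apply the shoelace (surveyor's) formula. First the cross-terms c_i = x_i·y_{i+1} − x_{i+1}·y_i:
  108, 42, -213, -411  ⇒  2A = -474, A = -237.
Then Σ (y_i + y_{i+1})·c_i = 2676, so ȳ = 2676 / (6·(-237)) = -446/237.

-446/237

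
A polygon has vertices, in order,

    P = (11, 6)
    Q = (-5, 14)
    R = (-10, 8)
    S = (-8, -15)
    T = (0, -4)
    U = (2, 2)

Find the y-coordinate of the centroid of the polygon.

Apply the surveyor's formula. First the cross-terms c_i = x_i·y_{i+1} − x_{i+1}·y_i:
  184, 100, 214, 32, 8, -10  ⇒  2A = 528, A = 264.
Then Σ (y_i + y_{i+1})·c_i = 3678, so ȳ = 3678 / (6·264) = 613/264.

613/264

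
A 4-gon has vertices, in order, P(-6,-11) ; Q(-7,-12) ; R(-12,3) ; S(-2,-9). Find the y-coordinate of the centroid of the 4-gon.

Apply Gauss's area formula. First the cross-terms c_i = x_i·y_{i+1} − x_{i+1}·y_i:
  -5, -165, 114, -32  ⇒  2A = -88, A = -44.
Then Σ (y_i + y_{i+1})·c_i = 1556, so ȳ = 1556 / (6·(-44)) = -389/66.

-389/66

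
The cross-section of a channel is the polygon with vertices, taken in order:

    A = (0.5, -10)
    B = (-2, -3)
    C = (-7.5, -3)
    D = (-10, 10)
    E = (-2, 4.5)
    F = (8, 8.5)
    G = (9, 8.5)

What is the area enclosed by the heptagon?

161.875

Apply the shoelace formula: 2A = Σ (x_i·y_{i+1} − x_{i+1}·y_i), indices taken mod 7.
Σ = (-21.5) + (-16.5) + (-105) + (-25) + (-53) + (-8.5) + (-94.25) = -323.75
Area = |Σ|/2 = 161.875.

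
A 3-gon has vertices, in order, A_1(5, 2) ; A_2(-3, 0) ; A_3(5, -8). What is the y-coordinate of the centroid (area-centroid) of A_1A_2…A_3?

-2

Apply the shoelace (surveyor's) formula. First the cross-terms c_i = x_i·y_{i+1} − x_{i+1}·y_i:
  6, 24, 50  ⇒  2A = 80, A = 40.
Then Σ (y_i + y_{i+1})·c_i = -480, so ȳ = -480 / (6·40) = -2.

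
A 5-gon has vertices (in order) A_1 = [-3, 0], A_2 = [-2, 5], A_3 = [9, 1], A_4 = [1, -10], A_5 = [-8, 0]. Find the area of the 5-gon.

116.5

Apply the shoelace formula: 2A = Σ (x_i·y_{i+1} − x_{i+1}·y_i), indices taken mod 5.
A_1→A_2: (-3)(5) − (-2)(0) = -15
A_2→A_3: (-2)(1) − (9)(5) = -47
A_3→A_4: (9)(-10) − (1)(1) = -91
A_4→A_5: (1)(0) − (-8)(-10) = -80
A_5→A_1: (-8)(0) − (-3)(0) = 0
Σ = -233
Area = |Σ|/2 = 116.5.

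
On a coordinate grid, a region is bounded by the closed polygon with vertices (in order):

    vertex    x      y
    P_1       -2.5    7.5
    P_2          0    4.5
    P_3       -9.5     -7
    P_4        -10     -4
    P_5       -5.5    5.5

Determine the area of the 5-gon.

Cross-terms: -11.25, 42.75, -32, -77, -27.5  ⇒  Σ = -105
Area = |Σ|/2 = 52.5.

52.5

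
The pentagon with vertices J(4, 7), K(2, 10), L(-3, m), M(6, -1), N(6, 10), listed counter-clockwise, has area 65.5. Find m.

-1

Write out the shoelace sum; only the two edges meeting at L involve m:
2·Area = [(2·m − (-3)·10) + ((-3)·(-1) − 6·m)] + 94
       = -4·m + 127 = 131
⇒ m = -1.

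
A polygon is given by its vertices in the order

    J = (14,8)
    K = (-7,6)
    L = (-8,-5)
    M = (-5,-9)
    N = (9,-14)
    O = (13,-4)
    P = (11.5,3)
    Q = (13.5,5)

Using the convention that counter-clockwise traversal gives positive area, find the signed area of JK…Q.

353.5

Apply the shoelace (surveyor's) formula: 2A = Σ (x_i·y_{i+1} − x_{i+1}·y_i), indices taken mod 8.
Σ = (140) + (83) + (47) + (151) + (146) + (85) + (17) + (38) = 707
Signed area = Σ/2 = 353.5 (positive ⇒ counter-clockwise traversal).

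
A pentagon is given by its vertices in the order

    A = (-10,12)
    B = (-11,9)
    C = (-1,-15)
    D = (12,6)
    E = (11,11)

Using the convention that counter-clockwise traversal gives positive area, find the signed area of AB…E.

Apply Gauss's area formula: 2A = Σ (x_i·y_{i+1} − x_{i+1}·y_i), indices taken mod 5.
Σ = (42) + (174) + (174) + (66) + (242) = 698
Signed area = Σ/2 = 349 (positive ⇒ counter-clockwise traversal).

349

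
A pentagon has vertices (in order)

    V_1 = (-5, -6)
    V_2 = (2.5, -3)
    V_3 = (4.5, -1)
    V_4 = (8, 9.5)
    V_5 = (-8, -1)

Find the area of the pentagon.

Cross-terms: 30, 11, 50.75, 68, 43  ⇒  Σ = 202.75
Area = |Σ|/2 = 101.375.

101.375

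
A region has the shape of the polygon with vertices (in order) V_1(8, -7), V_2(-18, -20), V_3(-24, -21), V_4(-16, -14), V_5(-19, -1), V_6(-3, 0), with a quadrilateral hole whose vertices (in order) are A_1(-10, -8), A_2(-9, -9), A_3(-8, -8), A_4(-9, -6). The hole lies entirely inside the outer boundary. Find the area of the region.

307

Outer boundary:
Apply the shoelace formula: 2A = Σ (x_i·y_{i+1} − x_{i+1}·y_i), indices taken mod 6.
Σ = (-286) + (-102) + (0) + (-250) + (-3) + (21) = -620
Area = |Σ|/2 = 310.
Hole:
Apply the surveyor's formula: 2A = Σ (x_i·y_{i+1} − x_{i+1}·y_i), indices taken mod 4.
Σ = (18) + (0) + (-24) + (12) = 6
Area = |Σ|/2 = 3.
Net area = 310 − 3 = 307.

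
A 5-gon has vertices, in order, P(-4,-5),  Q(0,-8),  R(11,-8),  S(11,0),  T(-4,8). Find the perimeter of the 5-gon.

54

|PQ| = √((4)² + (-3)²) = √25 = 5
|QR| = √((11)² + (0)²) = √121 = 11
|RS| = √((0)² + (8)²) = √64 = 8
|ST| = √((-15)² + (8)²) = √289 = 17
|TP| = √((0)² + (-13)²) = √169 = 13
Perimeter = 5 + 11 + 8 + 17 + 13 = 54.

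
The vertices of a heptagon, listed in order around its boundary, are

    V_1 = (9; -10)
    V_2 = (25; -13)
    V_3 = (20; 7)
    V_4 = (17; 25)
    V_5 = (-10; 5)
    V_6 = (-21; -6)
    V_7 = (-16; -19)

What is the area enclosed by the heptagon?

Apply the shoelace formula: 2A = Σ (x_i·y_{i+1} − x_{i+1}·y_i), indices taken mod 7.
Cross-terms: 133, 435, 381, 335, 165, 303, 331  ⇒  Σ = 2083
Area = |Σ|/2 = 1041.5.

1041.5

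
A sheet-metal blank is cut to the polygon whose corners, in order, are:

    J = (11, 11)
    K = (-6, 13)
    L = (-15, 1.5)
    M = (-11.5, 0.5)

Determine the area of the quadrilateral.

Apply the shoelace (surveyor's) formula: 2A = Σ (x_i·y_{i+1} − x_{i+1}·y_i), indices taken mod 4.
Σ = (209) + (186) + (9.75) + (-132) = 272.75
Area = |Σ|/2 = 136.375.

136.375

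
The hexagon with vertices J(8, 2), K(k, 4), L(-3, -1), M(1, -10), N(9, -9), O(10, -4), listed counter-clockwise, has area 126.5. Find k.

The doubled signed area Σ (x_i y_{i+1} − x_{i+1} y_i) is linear in k.
With k=0 it equals 262; the coefficient of k is -3 (from the two edges through K).
So -3·k + 262 = 2·126.5 = 253 ⇒ k = 3.

3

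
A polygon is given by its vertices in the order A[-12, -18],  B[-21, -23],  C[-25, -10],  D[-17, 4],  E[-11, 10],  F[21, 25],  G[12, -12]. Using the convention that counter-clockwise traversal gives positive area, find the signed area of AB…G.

-1130

Apply the shoelace formula: 2A = Σ (x_i·y_{i+1} − x_{i+1}·y_i), indices taken mod 7.
Cross-terms: -102, -365, -270, -126, -485, -552, -360  ⇒  Σ = -2260
Signed area = Σ/2 = -1130 (negative ⇒ clockwise traversal).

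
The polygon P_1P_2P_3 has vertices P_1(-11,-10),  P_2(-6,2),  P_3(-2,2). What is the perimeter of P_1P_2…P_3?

|P_1P_2| = √((5)² + (12)²) = √169 = 13
|P_2P_3| = √((4)² + (0)²) = √16 = 4
|P_3P_1| = √((-9)² + (-12)²) = √225 = 15
Perimeter = 13 + 4 + 15 = 32.

32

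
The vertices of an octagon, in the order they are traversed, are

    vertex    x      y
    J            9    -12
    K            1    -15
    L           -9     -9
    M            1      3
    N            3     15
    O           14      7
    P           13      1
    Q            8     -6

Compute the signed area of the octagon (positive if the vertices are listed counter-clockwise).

-336.5

J→K: (9)(-15) − (1)(-12) = -123
K→L: (1)(-9) − (-9)(-15) = -144
L→M: (-9)(3) − (1)(-9) = -18
M→N: (1)(15) − (3)(3) = 6
N→O: (3)(7) − (14)(15) = -189
O→P: (14)(1) − (13)(7) = -77
P→Q: (13)(-6) − (8)(1) = -86
Q→J: (8)(-12) − (9)(-6) = -42
Σ = -673
Signed area = Σ/2 = -336.5 (negative ⇒ clockwise traversal).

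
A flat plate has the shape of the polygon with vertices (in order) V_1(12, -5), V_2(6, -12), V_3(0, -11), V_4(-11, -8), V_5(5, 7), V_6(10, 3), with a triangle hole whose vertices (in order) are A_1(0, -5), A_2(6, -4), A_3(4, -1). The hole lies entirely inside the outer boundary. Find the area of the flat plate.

229.5

Outer boundary:
Apply Gauss's area formula: 2A = Σ (x_i·y_{i+1} − x_{i+1}·y_i), indices taken mod 6.
Σ = (-114) + (-66) + (-121) + (-37) + (-55) + (-86) = -479
Area = |Σ|/2 = 239.5.
Hole:
Apply the shoelace (surveyor's) formula: 2A = Σ (x_i·y_{i+1} − x_{i+1}·y_i), indices taken mod 3.
Σ = (30) + (10) + (-20) = 20
Area = |Σ|/2 = 10.
Net area = 239.5 − 10 = 229.5.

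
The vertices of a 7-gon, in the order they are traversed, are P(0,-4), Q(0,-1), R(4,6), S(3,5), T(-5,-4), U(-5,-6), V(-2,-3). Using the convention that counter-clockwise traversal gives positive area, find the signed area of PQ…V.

Apply the shoelace (surveyor's) formula: 2A = Σ (x_i·y_{i+1} − x_{i+1}·y_i), indices taken mod 7.
P→Q: (0)(-1) − (0)(-4) = 0
Q→R: (0)(6) − (4)(-1) = 4
R→S: (4)(5) − (3)(6) = 2
S→T: (3)(-4) − (-5)(5) = 13
T→U: (-5)(-6) − (-5)(-4) = 10
U→V: (-5)(-3) − (-2)(-6) = 3
V→P: (-2)(-4) − (0)(-3) = 8
Σ = 40
Signed area = Σ/2 = 20 (positive ⇒ counter-clockwise traversal).

20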